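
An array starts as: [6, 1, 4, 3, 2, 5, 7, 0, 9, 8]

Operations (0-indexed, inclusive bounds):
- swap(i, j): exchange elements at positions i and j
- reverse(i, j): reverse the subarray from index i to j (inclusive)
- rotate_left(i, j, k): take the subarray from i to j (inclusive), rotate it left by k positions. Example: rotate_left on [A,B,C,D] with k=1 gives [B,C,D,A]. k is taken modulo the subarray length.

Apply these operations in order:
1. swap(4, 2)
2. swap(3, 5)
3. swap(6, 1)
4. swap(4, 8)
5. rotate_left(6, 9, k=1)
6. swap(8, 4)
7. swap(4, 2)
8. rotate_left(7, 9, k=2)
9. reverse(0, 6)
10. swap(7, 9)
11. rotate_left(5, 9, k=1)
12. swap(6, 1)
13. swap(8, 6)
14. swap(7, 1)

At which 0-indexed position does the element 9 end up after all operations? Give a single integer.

Answer: 7

Derivation:
After 1 (swap(4, 2)): [6, 1, 2, 3, 4, 5, 7, 0, 9, 8]
After 2 (swap(3, 5)): [6, 1, 2, 5, 4, 3, 7, 0, 9, 8]
After 3 (swap(6, 1)): [6, 7, 2, 5, 4, 3, 1, 0, 9, 8]
After 4 (swap(4, 8)): [6, 7, 2, 5, 9, 3, 1, 0, 4, 8]
After 5 (rotate_left(6, 9, k=1)): [6, 7, 2, 5, 9, 3, 0, 4, 8, 1]
After 6 (swap(8, 4)): [6, 7, 2, 5, 8, 3, 0, 4, 9, 1]
After 7 (swap(4, 2)): [6, 7, 8, 5, 2, 3, 0, 4, 9, 1]
After 8 (rotate_left(7, 9, k=2)): [6, 7, 8, 5, 2, 3, 0, 1, 4, 9]
After 9 (reverse(0, 6)): [0, 3, 2, 5, 8, 7, 6, 1, 4, 9]
After 10 (swap(7, 9)): [0, 3, 2, 5, 8, 7, 6, 9, 4, 1]
After 11 (rotate_left(5, 9, k=1)): [0, 3, 2, 5, 8, 6, 9, 4, 1, 7]
After 12 (swap(6, 1)): [0, 9, 2, 5, 8, 6, 3, 4, 1, 7]
After 13 (swap(8, 6)): [0, 9, 2, 5, 8, 6, 1, 4, 3, 7]
After 14 (swap(7, 1)): [0, 4, 2, 5, 8, 6, 1, 9, 3, 7]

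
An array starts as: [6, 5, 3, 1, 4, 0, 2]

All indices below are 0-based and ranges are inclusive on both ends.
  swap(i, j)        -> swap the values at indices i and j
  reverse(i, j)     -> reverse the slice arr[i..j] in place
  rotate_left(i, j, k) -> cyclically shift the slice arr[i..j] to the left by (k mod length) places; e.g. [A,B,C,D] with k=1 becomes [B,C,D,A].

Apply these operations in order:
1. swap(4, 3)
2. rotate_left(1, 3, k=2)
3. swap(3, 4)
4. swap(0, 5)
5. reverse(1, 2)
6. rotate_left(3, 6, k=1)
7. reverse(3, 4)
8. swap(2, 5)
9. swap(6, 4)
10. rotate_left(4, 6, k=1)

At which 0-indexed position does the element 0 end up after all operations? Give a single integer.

After 1 (swap(4, 3)): [6, 5, 3, 4, 1, 0, 2]
After 2 (rotate_left(1, 3, k=2)): [6, 4, 5, 3, 1, 0, 2]
After 3 (swap(3, 4)): [6, 4, 5, 1, 3, 0, 2]
After 4 (swap(0, 5)): [0, 4, 5, 1, 3, 6, 2]
After 5 (reverse(1, 2)): [0, 5, 4, 1, 3, 6, 2]
After 6 (rotate_left(3, 6, k=1)): [0, 5, 4, 3, 6, 2, 1]
After 7 (reverse(3, 4)): [0, 5, 4, 6, 3, 2, 1]
After 8 (swap(2, 5)): [0, 5, 2, 6, 3, 4, 1]
After 9 (swap(6, 4)): [0, 5, 2, 6, 1, 4, 3]
After 10 (rotate_left(4, 6, k=1)): [0, 5, 2, 6, 4, 3, 1]

Answer: 0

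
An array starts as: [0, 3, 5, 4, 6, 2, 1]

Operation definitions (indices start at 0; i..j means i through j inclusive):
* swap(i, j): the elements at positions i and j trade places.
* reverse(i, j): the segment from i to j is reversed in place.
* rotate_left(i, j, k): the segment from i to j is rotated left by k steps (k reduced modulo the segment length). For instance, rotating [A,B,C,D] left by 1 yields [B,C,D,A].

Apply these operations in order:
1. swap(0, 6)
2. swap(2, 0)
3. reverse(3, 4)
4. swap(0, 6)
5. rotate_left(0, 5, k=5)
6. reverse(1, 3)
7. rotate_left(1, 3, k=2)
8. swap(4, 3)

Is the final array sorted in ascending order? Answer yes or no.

After 1 (swap(0, 6)): [1, 3, 5, 4, 6, 2, 0]
After 2 (swap(2, 0)): [5, 3, 1, 4, 6, 2, 0]
After 3 (reverse(3, 4)): [5, 3, 1, 6, 4, 2, 0]
After 4 (swap(0, 6)): [0, 3, 1, 6, 4, 2, 5]
After 5 (rotate_left(0, 5, k=5)): [2, 0, 3, 1, 6, 4, 5]
After 6 (reverse(1, 3)): [2, 1, 3, 0, 6, 4, 5]
After 7 (rotate_left(1, 3, k=2)): [2, 0, 1, 3, 6, 4, 5]
After 8 (swap(4, 3)): [2, 0, 1, 6, 3, 4, 5]

Answer: no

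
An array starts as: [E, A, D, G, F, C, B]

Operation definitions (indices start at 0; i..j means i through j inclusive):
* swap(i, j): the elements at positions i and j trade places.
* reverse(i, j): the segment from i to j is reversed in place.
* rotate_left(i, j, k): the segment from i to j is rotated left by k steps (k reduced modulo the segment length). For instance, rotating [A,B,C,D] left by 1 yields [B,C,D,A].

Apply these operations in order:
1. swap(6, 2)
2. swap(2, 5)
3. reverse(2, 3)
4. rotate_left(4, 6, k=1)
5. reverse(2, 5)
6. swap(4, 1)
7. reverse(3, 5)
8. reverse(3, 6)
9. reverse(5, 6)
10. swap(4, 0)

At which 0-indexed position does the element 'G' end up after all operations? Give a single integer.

Answer: 5

Derivation:
After 1 (swap(6, 2)): [E, A, B, G, F, C, D]
After 2 (swap(2, 5)): [E, A, C, G, F, B, D]
After 3 (reverse(2, 3)): [E, A, G, C, F, B, D]
After 4 (rotate_left(4, 6, k=1)): [E, A, G, C, B, D, F]
After 5 (reverse(2, 5)): [E, A, D, B, C, G, F]
After 6 (swap(4, 1)): [E, C, D, B, A, G, F]
After 7 (reverse(3, 5)): [E, C, D, G, A, B, F]
After 8 (reverse(3, 6)): [E, C, D, F, B, A, G]
After 9 (reverse(5, 6)): [E, C, D, F, B, G, A]
After 10 (swap(4, 0)): [B, C, D, F, E, G, A]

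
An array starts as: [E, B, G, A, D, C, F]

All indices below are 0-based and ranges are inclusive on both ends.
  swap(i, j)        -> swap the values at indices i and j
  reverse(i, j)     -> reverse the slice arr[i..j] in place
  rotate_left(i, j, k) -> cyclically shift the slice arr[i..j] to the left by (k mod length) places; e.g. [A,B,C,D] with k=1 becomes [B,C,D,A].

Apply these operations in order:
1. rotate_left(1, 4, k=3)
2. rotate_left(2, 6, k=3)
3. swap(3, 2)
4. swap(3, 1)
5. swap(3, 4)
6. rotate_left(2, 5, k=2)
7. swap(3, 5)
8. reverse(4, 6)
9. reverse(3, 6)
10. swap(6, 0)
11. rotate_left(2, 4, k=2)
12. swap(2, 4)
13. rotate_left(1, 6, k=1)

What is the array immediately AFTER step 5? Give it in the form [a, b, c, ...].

Answer: [E, C, F, B, D, G, A]

Derivation:
After 1 (rotate_left(1, 4, k=3)): [E, D, B, G, A, C, F]
After 2 (rotate_left(2, 6, k=3)): [E, D, C, F, B, G, A]
After 3 (swap(3, 2)): [E, D, F, C, B, G, A]
After 4 (swap(3, 1)): [E, C, F, D, B, G, A]
After 5 (swap(3, 4)): [E, C, F, B, D, G, A]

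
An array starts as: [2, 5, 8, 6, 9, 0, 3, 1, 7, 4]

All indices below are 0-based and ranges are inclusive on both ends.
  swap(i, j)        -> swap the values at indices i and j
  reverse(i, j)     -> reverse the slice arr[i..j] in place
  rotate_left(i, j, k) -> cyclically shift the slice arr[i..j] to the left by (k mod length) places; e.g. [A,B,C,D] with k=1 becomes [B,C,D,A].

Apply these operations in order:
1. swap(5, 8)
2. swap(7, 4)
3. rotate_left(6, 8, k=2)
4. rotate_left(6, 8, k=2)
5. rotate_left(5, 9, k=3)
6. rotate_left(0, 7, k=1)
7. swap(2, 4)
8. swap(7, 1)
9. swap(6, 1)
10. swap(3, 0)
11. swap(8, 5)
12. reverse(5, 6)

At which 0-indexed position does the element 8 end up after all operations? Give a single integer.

After 1 (swap(5, 8)): [2, 5, 8, 6, 9, 7, 3, 1, 0, 4]
After 2 (swap(7, 4)): [2, 5, 8, 6, 1, 7, 3, 9, 0, 4]
After 3 (rotate_left(6, 8, k=2)): [2, 5, 8, 6, 1, 7, 0, 3, 9, 4]
After 4 (rotate_left(6, 8, k=2)): [2, 5, 8, 6, 1, 7, 9, 0, 3, 4]
After 5 (rotate_left(5, 9, k=3)): [2, 5, 8, 6, 1, 3, 4, 7, 9, 0]
After 6 (rotate_left(0, 7, k=1)): [5, 8, 6, 1, 3, 4, 7, 2, 9, 0]
After 7 (swap(2, 4)): [5, 8, 3, 1, 6, 4, 7, 2, 9, 0]
After 8 (swap(7, 1)): [5, 2, 3, 1, 6, 4, 7, 8, 9, 0]
After 9 (swap(6, 1)): [5, 7, 3, 1, 6, 4, 2, 8, 9, 0]
After 10 (swap(3, 0)): [1, 7, 3, 5, 6, 4, 2, 8, 9, 0]
After 11 (swap(8, 5)): [1, 7, 3, 5, 6, 9, 2, 8, 4, 0]
After 12 (reverse(5, 6)): [1, 7, 3, 5, 6, 2, 9, 8, 4, 0]

Answer: 7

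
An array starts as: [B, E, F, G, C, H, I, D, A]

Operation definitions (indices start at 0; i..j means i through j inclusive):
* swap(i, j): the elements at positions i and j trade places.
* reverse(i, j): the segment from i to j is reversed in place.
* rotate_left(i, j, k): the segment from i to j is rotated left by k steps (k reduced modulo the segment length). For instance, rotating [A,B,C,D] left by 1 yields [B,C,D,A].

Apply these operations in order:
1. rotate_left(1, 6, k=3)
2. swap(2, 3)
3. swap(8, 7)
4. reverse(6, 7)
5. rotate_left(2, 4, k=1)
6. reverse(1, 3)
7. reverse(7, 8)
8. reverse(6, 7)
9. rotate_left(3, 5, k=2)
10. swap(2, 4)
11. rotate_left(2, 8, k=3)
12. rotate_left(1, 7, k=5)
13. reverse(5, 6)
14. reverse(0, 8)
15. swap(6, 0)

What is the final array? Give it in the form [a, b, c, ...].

Answer: [F, G, D, A, I, E, H, C, B]

Derivation:
After 1 (rotate_left(1, 6, k=3)): [B, C, H, I, E, F, G, D, A]
After 2 (swap(2, 3)): [B, C, I, H, E, F, G, D, A]
After 3 (swap(8, 7)): [B, C, I, H, E, F, G, A, D]
After 4 (reverse(6, 7)): [B, C, I, H, E, F, A, G, D]
After 5 (rotate_left(2, 4, k=1)): [B, C, H, E, I, F, A, G, D]
After 6 (reverse(1, 3)): [B, E, H, C, I, F, A, G, D]
After 7 (reverse(7, 8)): [B, E, H, C, I, F, A, D, G]
After 8 (reverse(6, 7)): [B, E, H, C, I, F, D, A, G]
After 9 (rotate_left(3, 5, k=2)): [B, E, H, F, C, I, D, A, G]
After 10 (swap(2, 4)): [B, E, C, F, H, I, D, A, G]
After 11 (rotate_left(2, 8, k=3)): [B, E, I, D, A, G, C, F, H]
After 12 (rotate_left(1, 7, k=5)): [B, C, F, E, I, D, A, G, H]
After 13 (reverse(5, 6)): [B, C, F, E, I, A, D, G, H]
After 14 (reverse(0, 8)): [H, G, D, A, I, E, F, C, B]
After 15 (swap(6, 0)): [F, G, D, A, I, E, H, C, B]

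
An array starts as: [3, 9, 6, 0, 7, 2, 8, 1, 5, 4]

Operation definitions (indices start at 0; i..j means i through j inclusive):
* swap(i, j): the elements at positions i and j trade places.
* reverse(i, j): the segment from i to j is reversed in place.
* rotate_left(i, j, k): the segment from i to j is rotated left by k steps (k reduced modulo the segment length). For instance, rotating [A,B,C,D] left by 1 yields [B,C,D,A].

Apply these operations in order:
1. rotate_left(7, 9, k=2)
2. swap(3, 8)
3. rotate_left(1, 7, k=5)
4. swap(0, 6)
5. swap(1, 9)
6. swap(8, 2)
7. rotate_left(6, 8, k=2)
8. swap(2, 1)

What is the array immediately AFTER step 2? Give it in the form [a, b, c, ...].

Answer: [3, 9, 6, 1, 7, 2, 8, 4, 0, 5]

Derivation:
After 1 (rotate_left(7, 9, k=2)): [3, 9, 6, 0, 7, 2, 8, 4, 1, 5]
After 2 (swap(3, 8)): [3, 9, 6, 1, 7, 2, 8, 4, 0, 5]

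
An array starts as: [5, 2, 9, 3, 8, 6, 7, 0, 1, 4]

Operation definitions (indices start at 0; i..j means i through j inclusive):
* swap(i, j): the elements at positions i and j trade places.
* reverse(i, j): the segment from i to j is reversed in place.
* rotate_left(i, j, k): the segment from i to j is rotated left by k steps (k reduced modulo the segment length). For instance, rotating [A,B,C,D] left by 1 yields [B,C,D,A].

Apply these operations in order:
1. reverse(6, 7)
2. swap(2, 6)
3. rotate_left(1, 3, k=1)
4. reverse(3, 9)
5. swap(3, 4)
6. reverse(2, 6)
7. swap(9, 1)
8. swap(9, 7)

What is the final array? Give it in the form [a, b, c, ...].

After 1 (reverse(6, 7)): [5, 2, 9, 3, 8, 6, 0, 7, 1, 4]
After 2 (swap(2, 6)): [5, 2, 0, 3, 8, 6, 9, 7, 1, 4]
After 3 (rotate_left(1, 3, k=1)): [5, 0, 3, 2, 8, 6, 9, 7, 1, 4]
After 4 (reverse(3, 9)): [5, 0, 3, 4, 1, 7, 9, 6, 8, 2]
After 5 (swap(3, 4)): [5, 0, 3, 1, 4, 7, 9, 6, 8, 2]
After 6 (reverse(2, 6)): [5, 0, 9, 7, 4, 1, 3, 6, 8, 2]
After 7 (swap(9, 1)): [5, 2, 9, 7, 4, 1, 3, 6, 8, 0]
After 8 (swap(9, 7)): [5, 2, 9, 7, 4, 1, 3, 0, 8, 6]

Answer: [5, 2, 9, 7, 4, 1, 3, 0, 8, 6]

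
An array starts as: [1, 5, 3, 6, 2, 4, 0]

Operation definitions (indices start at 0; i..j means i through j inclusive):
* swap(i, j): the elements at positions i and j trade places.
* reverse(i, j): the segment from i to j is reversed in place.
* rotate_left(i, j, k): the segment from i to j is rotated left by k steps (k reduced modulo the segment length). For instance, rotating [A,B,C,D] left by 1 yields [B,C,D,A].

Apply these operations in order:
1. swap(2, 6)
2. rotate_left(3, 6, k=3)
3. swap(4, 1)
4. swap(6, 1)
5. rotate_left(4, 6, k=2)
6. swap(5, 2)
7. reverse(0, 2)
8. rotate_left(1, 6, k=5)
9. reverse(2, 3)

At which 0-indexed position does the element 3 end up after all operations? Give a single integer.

Answer: 4

Derivation:
After 1 (swap(2, 6)): [1, 5, 0, 6, 2, 4, 3]
After 2 (rotate_left(3, 6, k=3)): [1, 5, 0, 3, 6, 2, 4]
After 3 (swap(4, 1)): [1, 6, 0, 3, 5, 2, 4]
After 4 (swap(6, 1)): [1, 4, 0, 3, 5, 2, 6]
After 5 (rotate_left(4, 6, k=2)): [1, 4, 0, 3, 6, 5, 2]
After 6 (swap(5, 2)): [1, 4, 5, 3, 6, 0, 2]
After 7 (reverse(0, 2)): [5, 4, 1, 3, 6, 0, 2]
After 8 (rotate_left(1, 6, k=5)): [5, 2, 4, 1, 3, 6, 0]
After 9 (reverse(2, 3)): [5, 2, 1, 4, 3, 6, 0]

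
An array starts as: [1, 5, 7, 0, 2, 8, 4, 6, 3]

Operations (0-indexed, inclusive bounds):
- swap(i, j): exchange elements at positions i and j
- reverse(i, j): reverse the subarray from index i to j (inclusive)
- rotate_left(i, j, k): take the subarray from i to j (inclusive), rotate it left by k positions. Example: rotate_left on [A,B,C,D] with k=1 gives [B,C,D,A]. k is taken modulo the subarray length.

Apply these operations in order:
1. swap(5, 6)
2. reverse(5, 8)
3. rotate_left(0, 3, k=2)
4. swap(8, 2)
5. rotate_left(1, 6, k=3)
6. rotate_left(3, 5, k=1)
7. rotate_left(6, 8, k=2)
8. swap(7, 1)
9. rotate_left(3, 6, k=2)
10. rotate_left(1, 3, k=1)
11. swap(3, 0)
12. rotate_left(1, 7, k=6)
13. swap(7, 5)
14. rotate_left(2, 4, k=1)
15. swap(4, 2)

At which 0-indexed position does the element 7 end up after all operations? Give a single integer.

After 1 (swap(5, 6)): [1, 5, 7, 0, 2, 4, 8, 6, 3]
After 2 (reverse(5, 8)): [1, 5, 7, 0, 2, 3, 6, 8, 4]
After 3 (rotate_left(0, 3, k=2)): [7, 0, 1, 5, 2, 3, 6, 8, 4]
After 4 (swap(8, 2)): [7, 0, 4, 5, 2, 3, 6, 8, 1]
After 5 (rotate_left(1, 6, k=3)): [7, 2, 3, 6, 0, 4, 5, 8, 1]
After 6 (rotate_left(3, 5, k=1)): [7, 2, 3, 0, 4, 6, 5, 8, 1]
After 7 (rotate_left(6, 8, k=2)): [7, 2, 3, 0, 4, 6, 1, 5, 8]
After 8 (swap(7, 1)): [7, 5, 3, 0, 4, 6, 1, 2, 8]
After 9 (rotate_left(3, 6, k=2)): [7, 5, 3, 6, 1, 0, 4, 2, 8]
After 10 (rotate_left(1, 3, k=1)): [7, 3, 6, 5, 1, 0, 4, 2, 8]
After 11 (swap(3, 0)): [5, 3, 6, 7, 1, 0, 4, 2, 8]
After 12 (rotate_left(1, 7, k=6)): [5, 2, 3, 6, 7, 1, 0, 4, 8]
After 13 (swap(7, 5)): [5, 2, 3, 6, 7, 4, 0, 1, 8]
After 14 (rotate_left(2, 4, k=1)): [5, 2, 6, 7, 3, 4, 0, 1, 8]
After 15 (swap(4, 2)): [5, 2, 3, 7, 6, 4, 0, 1, 8]

Answer: 3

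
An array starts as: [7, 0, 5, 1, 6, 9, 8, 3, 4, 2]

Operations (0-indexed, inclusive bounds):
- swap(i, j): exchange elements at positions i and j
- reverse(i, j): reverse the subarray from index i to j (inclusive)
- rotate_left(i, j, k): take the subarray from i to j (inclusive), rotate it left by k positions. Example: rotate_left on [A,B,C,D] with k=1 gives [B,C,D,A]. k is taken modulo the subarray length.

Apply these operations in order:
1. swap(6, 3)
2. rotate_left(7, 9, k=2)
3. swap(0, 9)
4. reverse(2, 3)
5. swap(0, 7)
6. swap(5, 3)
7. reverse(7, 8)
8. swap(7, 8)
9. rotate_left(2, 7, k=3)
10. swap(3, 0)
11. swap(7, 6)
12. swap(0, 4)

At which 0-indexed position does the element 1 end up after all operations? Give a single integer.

Answer: 4

Derivation:
After 1 (swap(6, 3)): [7, 0, 5, 8, 6, 9, 1, 3, 4, 2]
After 2 (rotate_left(7, 9, k=2)): [7, 0, 5, 8, 6, 9, 1, 2, 3, 4]
After 3 (swap(0, 9)): [4, 0, 5, 8, 6, 9, 1, 2, 3, 7]
After 4 (reverse(2, 3)): [4, 0, 8, 5, 6, 9, 1, 2, 3, 7]
After 5 (swap(0, 7)): [2, 0, 8, 5, 6, 9, 1, 4, 3, 7]
After 6 (swap(5, 3)): [2, 0, 8, 9, 6, 5, 1, 4, 3, 7]
After 7 (reverse(7, 8)): [2, 0, 8, 9, 6, 5, 1, 3, 4, 7]
After 8 (swap(7, 8)): [2, 0, 8, 9, 6, 5, 1, 4, 3, 7]
After 9 (rotate_left(2, 7, k=3)): [2, 0, 5, 1, 4, 8, 9, 6, 3, 7]
After 10 (swap(3, 0)): [1, 0, 5, 2, 4, 8, 9, 6, 3, 7]
After 11 (swap(7, 6)): [1, 0, 5, 2, 4, 8, 6, 9, 3, 7]
After 12 (swap(0, 4)): [4, 0, 5, 2, 1, 8, 6, 9, 3, 7]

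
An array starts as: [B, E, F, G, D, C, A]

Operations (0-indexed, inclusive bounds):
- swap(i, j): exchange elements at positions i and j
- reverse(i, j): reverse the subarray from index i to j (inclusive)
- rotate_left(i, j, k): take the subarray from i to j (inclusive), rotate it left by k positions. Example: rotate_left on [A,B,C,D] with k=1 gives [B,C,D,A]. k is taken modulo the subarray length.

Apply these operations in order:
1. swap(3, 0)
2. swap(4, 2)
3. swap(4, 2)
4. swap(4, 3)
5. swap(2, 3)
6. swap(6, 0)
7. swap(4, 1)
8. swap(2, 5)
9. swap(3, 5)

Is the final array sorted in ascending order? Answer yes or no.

After 1 (swap(3, 0)): [G, E, F, B, D, C, A]
After 2 (swap(4, 2)): [G, E, D, B, F, C, A]
After 3 (swap(4, 2)): [G, E, F, B, D, C, A]
After 4 (swap(4, 3)): [G, E, F, D, B, C, A]
After 5 (swap(2, 3)): [G, E, D, F, B, C, A]
After 6 (swap(6, 0)): [A, E, D, F, B, C, G]
After 7 (swap(4, 1)): [A, B, D, F, E, C, G]
After 8 (swap(2, 5)): [A, B, C, F, E, D, G]
After 9 (swap(3, 5)): [A, B, C, D, E, F, G]

Answer: yes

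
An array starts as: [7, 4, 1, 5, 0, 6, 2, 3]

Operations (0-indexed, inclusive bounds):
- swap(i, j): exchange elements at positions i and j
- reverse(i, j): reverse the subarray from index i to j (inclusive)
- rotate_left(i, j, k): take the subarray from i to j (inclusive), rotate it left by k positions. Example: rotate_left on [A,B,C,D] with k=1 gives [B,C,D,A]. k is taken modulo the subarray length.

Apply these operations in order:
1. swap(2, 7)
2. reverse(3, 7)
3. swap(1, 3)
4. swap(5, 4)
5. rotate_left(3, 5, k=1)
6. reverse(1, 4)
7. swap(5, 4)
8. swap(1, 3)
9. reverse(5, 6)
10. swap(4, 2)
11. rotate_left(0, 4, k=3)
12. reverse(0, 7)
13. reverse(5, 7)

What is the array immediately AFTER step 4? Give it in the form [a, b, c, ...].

Answer: [7, 1, 3, 4, 6, 2, 0, 5]

Derivation:
After 1 (swap(2, 7)): [7, 4, 3, 5, 0, 6, 2, 1]
After 2 (reverse(3, 7)): [7, 4, 3, 1, 2, 6, 0, 5]
After 3 (swap(1, 3)): [7, 1, 3, 4, 2, 6, 0, 5]
After 4 (swap(5, 4)): [7, 1, 3, 4, 6, 2, 0, 5]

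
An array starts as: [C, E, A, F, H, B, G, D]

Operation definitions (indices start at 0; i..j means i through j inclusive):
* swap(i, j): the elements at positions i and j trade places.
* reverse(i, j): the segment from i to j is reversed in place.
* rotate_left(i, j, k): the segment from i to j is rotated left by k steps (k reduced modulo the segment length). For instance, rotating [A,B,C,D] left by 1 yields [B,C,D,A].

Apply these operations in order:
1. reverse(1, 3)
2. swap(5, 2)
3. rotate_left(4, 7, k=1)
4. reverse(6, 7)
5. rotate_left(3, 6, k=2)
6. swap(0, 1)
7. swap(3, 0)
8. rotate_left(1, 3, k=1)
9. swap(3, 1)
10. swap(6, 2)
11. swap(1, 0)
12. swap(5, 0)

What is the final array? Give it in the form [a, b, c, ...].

Answer: [E, G, A, B, H, C, F, D]

Derivation:
After 1 (reverse(1, 3)): [C, F, A, E, H, B, G, D]
After 2 (swap(5, 2)): [C, F, B, E, H, A, G, D]
After 3 (rotate_left(4, 7, k=1)): [C, F, B, E, A, G, D, H]
After 4 (reverse(6, 7)): [C, F, B, E, A, G, H, D]
After 5 (rotate_left(3, 6, k=2)): [C, F, B, G, H, E, A, D]
After 6 (swap(0, 1)): [F, C, B, G, H, E, A, D]
After 7 (swap(3, 0)): [G, C, B, F, H, E, A, D]
After 8 (rotate_left(1, 3, k=1)): [G, B, F, C, H, E, A, D]
After 9 (swap(3, 1)): [G, C, F, B, H, E, A, D]
After 10 (swap(6, 2)): [G, C, A, B, H, E, F, D]
After 11 (swap(1, 0)): [C, G, A, B, H, E, F, D]
After 12 (swap(5, 0)): [E, G, A, B, H, C, F, D]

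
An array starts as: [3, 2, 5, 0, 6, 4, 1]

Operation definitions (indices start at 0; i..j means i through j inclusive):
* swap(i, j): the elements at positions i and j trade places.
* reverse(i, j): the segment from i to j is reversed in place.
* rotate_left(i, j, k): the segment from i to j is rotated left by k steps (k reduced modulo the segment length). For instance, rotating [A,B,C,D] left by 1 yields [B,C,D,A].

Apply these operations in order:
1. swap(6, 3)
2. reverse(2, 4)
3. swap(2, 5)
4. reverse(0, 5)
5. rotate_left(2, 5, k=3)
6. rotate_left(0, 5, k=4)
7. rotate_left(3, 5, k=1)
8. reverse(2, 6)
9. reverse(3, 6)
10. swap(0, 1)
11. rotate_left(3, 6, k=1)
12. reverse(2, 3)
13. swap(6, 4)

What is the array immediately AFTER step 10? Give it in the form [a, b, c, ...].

After 1 (swap(6, 3)): [3, 2, 5, 1, 6, 4, 0]
After 2 (reverse(2, 4)): [3, 2, 6, 1, 5, 4, 0]
After 3 (swap(2, 5)): [3, 2, 4, 1, 5, 6, 0]
After 4 (reverse(0, 5)): [6, 5, 1, 4, 2, 3, 0]
After 5 (rotate_left(2, 5, k=3)): [6, 5, 3, 1, 4, 2, 0]
After 6 (rotate_left(0, 5, k=4)): [4, 2, 6, 5, 3, 1, 0]
After 7 (rotate_left(3, 5, k=1)): [4, 2, 6, 3, 1, 5, 0]
After 8 (reverse(2, 6)): [4, 2, 0, 5, 1, 3, 6]
After 9 (reverse(3, 6)): [4, 2, 0, 6, 3, 1, 5]
After 10 (swap(0, 1)): [2, 4, 0, 6, 3, 1, 5]

Answer: [2, 4, 0, 6, 3, 1, 5]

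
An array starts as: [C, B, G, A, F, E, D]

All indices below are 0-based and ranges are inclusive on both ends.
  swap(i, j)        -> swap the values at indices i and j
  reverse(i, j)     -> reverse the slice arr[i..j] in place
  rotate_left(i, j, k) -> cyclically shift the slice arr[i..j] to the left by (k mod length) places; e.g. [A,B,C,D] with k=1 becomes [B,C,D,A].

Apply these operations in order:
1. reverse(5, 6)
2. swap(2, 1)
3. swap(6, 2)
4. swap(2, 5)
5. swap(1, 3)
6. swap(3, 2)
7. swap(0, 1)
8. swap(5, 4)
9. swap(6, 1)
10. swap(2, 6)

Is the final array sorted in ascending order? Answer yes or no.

After 1 (reverse(5, 6)): [C, B, G, A, F, D, E]
After 2 (swap(2, 1)): [C, G, B, A, F, D, E]
After 3 (swap(6, 2)): [C, G, E, A, F, D, B]
After 4 (swap(2, 5)): [C, G, D, A, F, E, B]
After 5 (swap(1, 3)): [C, A, D, G, F, E, B]
After 6 (swap(3, 2)): [C, A, G, D, F, E, B]
After 7 (swap(0, 1)): [A, C, G, D, F, E, B]
After 8 (swap(5, 4)): [A, C, G, D, E, F, B]
After 9 (swap(6, 1)): [A, B, G, D, E, F, C]
After 10 (swap(2, 6)): [A, B, C, D, E, F, G]

Answer: yes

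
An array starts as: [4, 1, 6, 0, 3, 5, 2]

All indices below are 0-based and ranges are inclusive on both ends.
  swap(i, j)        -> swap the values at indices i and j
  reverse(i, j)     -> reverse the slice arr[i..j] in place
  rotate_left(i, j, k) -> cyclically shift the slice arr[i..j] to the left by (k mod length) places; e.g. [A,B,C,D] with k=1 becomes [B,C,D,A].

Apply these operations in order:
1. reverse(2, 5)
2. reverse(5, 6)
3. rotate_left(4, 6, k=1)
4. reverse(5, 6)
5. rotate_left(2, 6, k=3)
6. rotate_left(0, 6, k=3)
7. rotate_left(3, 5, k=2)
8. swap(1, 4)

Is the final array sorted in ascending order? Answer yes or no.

After 1 (reverse(2, 5)): [4, 1, 5, 3, 0, 6, 2]
After 2 (reverse(5, 6)): [4, 1, 5, 3, 0, 2, 6]
After 3 (rotate_left(4, 6, k=1)): [4, 1, 5, 3, 2, 6, 0]
After 4 (reverse(5, 6)): [4, 1, 5, 3, 2, 0, 6]
After 5 (rotate_left(2, 6, k=3)): [4, 1, 0, 6, 5, 3, 2]
After 6 (rotate_left(0, 6, k=3)): [6, 5, 3, 2, 4, 1, 0]
After 7 (rotate_left(3, 5, k=2)): [6, 5, 3, 1, 2, 4, 0]
After 8 (swap(1, 4)): [6, 2, 3, 1, 5, 4, 0]

Answer: no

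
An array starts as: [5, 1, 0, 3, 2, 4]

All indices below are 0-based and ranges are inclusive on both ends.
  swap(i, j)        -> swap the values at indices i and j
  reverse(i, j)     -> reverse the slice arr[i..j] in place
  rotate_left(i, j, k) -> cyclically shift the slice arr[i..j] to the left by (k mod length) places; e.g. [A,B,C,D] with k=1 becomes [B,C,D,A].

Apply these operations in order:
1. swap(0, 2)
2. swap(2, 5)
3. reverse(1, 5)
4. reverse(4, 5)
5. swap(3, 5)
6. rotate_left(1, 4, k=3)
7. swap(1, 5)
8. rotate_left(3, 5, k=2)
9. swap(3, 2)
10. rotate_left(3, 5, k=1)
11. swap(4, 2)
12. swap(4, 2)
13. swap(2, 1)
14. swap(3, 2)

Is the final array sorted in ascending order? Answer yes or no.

After 1 (swap(0, 2)): [0, 1, 5, 3, 2, 4]
After 2 (swap(2, 5)): [0, 1, 4, 3, 2, 5]
After 3 (reverse(1, 5)): [0, 5, 2, 3, 4, 1]
After 4 (reverse(4, 5)): [0, 5, 2, 3, 1, 4]
After 5 (swap(3, 5)): [0, 5, 2, 4, 1, 3]
After 6 (rotate_left(1, 4, k=3)): [0, 1, 5, 2, 4, 3]
After 7 (swap(1, 5)): [0, 3, 5, 2, 4, 1]
After 8 (rotate_left(3, 5, k=2)): [0, 3, 5, 1, 2, 4]
After 9 (swap(3, 2)): [0, 3, 1, 5, 2, 4]
After 10 (rotate_left(3, 5, k=1)): [0, 3, 1, 2, 4, 5]
After 11 (swap(4, 2)): [0, 3, 4, 2, 1, 5]
After 12 (swap(4, 2)): [0, 3, 1, 2, 4, 5]
After 13 (swap(2, 1)): [0, 1, 3, 2, 4, 5]
After 14 (swap(3, 2)): [0, 1, 2, 3, 4, 5]

Answer: yes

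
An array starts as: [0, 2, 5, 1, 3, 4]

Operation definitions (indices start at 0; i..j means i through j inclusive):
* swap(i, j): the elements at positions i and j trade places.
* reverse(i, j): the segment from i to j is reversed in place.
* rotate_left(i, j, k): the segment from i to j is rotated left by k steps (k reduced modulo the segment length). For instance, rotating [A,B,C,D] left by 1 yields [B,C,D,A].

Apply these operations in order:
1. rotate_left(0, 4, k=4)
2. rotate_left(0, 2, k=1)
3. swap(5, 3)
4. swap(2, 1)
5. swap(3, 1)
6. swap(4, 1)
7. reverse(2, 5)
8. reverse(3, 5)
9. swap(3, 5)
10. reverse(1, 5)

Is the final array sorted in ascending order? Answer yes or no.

After 1 (rotate_left(0, 4, k=4)): [3, 0, 2, 5, 1, 4]
After 2 (rotate_left(0, 2, k=1)): [0, 2, 3, 5, 1, 4]
After 3 (swap(5, 3)): [0, 2, 3, 4, 1, 5]
After 4 (swap(2, 1)): [0, 3, 2, 4, 1, 5]
After 5 (swap(3, 1)): [0, 4, 2, 3, 1, 5]
After 6 (swap(4, 1)): [0, 1, 2, 3, 4, 5]
After 7 (reverse(2, 5)): [0, 1, 5, 4, 3, 2]
After 8 (reverse(3, 5)): [0, 1, 5, 2, 3, 4]
After 9 (swap(3, 5)): [0, 1, 5, 4, 3, 2]
After 10 (reverse(1, 5)): [0, 2, 3, 4, 5, 1]

Answer: no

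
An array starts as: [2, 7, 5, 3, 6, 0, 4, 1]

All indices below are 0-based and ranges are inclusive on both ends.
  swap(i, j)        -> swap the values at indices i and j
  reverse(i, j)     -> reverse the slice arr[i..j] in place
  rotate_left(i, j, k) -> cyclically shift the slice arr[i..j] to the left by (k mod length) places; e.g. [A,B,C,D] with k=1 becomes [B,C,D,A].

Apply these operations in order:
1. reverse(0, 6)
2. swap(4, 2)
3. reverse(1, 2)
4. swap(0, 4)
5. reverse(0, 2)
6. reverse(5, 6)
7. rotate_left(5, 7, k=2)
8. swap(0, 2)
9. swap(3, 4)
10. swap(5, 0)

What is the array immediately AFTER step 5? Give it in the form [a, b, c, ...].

Answer: [0, 5, 6, 3, 4, 7, 2, 1]

Derivation:
After 1 (reverse(0, 6)): [4, 0, 6, 3, 5, 7, 2, 1]
After 2 (swap(4, 2)): [4, 0, 5, 3, 6, 7, 2, 1]
After 3 (reverse(1, 2)): [4, 5, 0, 3, 6, 7, 2, 1]
After 4 (swap(0, 4)): [6, 5, 0, 3, 4, 7, 2, 1]
After 5 (reverse(0, 2)): [0, 5, 6, 3, 4, 7, 2, 1]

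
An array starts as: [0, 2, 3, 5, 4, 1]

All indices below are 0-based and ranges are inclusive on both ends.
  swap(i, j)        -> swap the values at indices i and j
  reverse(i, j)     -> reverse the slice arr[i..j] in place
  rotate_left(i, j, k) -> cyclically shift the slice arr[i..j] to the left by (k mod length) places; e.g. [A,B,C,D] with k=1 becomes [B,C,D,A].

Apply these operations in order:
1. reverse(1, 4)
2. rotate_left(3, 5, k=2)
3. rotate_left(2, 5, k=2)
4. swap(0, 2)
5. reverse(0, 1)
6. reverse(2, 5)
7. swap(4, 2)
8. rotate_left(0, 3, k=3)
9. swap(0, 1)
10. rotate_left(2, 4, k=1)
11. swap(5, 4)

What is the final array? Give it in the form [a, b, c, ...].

After 1 (reverse(1, 4)): [0, 4, 5, 3, 2, 1]
After 2 (rotate_left(3, 5, k=2)): [0, 4, 5, 1, 3, 2]
After 3 (rotate_left(2, 5, k=2)): [0, 4, 3, 2, 5, 1]
After 4 (swap(0, 2)): [3, 4, 0, 2, 5, 1]
After 5 (reverse(0, 1)): [4, 3, 0, 2, 5, 1]
After 6 (reverse(2, 5)): [4, 3, 1, 5, 2, 0]
After 7 (swap(4, 2)): [4, 3, 2, 5, 1, 0]
After 8 (rotate_left(0, 3, k=3)): [5, 4, 3, 2, 1, 0]
After 9 (swap(0, 1)): [4, 5, 3, 2, 1, 0]
After 10 (rotate_left(2, 4, k=1)): [4, 5, 2, 1, 3, 0]
After 11 (swap(5, 4)): [4, 5, 2, 1, 0, 3]

Answer: [4, 5, 2, 1, 0, 3]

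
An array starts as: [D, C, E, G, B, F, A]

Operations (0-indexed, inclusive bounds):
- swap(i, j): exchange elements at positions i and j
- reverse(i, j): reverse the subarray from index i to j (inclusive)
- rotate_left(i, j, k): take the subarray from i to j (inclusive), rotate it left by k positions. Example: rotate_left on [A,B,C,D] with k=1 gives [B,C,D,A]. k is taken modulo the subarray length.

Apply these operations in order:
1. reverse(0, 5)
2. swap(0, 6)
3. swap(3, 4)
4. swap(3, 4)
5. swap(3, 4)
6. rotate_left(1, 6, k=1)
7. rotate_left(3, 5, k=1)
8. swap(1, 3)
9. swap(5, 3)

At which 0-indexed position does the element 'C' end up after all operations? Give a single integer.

After 1 (reverse(0, 5)): [F, B, G, E, C, D, A]
After 2 (swap(0, 6)): [A, B, G, E, C, D, F]
After 3 (swap(3, 4)): [A, B, G, C, E, D, F]
After 4 (swap(3, 4)): [A, B, G, E, C, D, F]
After 5 (swap(3, 4)): [A, B, G, C, E, D, F]
After 6 (rotate_left(1, 6, k=1)): [A, G, C, E, D, F, B]
After 7 (rotate_left(3, 5, k=1)): [A, G, C, D, F, E, B]
After 8 (swap(1, 3)): [A, D, C, G, F, E, B]
After 9 (swap(5, 3)): [A, D, C, E, F, G, B]

Answer: 2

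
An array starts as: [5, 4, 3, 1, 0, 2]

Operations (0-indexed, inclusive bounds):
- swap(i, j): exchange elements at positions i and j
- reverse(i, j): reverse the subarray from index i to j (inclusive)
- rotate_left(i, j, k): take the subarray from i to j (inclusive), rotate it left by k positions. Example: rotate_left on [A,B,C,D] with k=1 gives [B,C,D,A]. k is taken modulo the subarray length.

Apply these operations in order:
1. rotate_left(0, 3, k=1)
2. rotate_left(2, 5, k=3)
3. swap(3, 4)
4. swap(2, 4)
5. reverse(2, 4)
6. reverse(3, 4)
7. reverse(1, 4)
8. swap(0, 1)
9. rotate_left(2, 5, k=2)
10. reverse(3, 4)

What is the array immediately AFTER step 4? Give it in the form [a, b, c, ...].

Answer: [4, 3, 1, 5, 2, 0]

Derivation:
After 1 (rotate_left(0, 3, k=1)): [4, 3, 1, 5, 0, 2]
After 2 (rotate_left(2, 5, k=3)): [4, 3, 2, 1, 5, 0]
After 3 (swap(3, 4)): [4, 3, 2, 5, 1, 0]
After 4 (swap(2, 4)): [4, 3, 1, 5, 2, 0]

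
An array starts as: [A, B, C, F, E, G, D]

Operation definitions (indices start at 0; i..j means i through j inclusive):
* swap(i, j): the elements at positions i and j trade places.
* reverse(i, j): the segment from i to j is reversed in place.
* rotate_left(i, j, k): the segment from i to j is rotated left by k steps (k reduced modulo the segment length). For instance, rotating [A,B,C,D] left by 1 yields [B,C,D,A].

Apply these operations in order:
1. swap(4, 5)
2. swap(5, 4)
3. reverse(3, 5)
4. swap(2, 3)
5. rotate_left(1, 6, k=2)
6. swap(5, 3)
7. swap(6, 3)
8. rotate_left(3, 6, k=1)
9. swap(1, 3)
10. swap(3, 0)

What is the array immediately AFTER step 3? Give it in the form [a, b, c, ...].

Answer: [A, B, C, G, E, F, D]

Derivation:
After 1 (swap(4, 5)): [A, B, C, F, G, E, D]
After 2 (swap(5, 4)): [A, B, C, F, E, G, D]
After 3 (reverse(3, 5)): [A, B, C, G, E, F, D]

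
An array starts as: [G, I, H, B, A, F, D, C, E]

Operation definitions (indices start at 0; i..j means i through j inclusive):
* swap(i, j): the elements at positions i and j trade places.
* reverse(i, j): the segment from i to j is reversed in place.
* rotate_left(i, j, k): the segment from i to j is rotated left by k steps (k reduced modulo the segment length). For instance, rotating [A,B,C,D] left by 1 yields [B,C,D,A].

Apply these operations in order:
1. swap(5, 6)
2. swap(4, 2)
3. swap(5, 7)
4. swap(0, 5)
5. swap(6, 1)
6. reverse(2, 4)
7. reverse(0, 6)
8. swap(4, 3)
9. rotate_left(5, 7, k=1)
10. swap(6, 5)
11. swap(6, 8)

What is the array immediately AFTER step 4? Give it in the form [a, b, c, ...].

After 1 (swap(5, 6)): [G, I, H, B, A, D, F, C, E]
After 2 (swap(4, 2)): [G, I, A, B, H, D, F, C, E]
After 3 (swap(5, 7)): [G, I, A, B, H, C, F, D, E]
After 4 (swap(0, 5)): [C, I, A, B, H, G, F, D, E]

Answer: [C, I, A, B, H, G, F, D, E]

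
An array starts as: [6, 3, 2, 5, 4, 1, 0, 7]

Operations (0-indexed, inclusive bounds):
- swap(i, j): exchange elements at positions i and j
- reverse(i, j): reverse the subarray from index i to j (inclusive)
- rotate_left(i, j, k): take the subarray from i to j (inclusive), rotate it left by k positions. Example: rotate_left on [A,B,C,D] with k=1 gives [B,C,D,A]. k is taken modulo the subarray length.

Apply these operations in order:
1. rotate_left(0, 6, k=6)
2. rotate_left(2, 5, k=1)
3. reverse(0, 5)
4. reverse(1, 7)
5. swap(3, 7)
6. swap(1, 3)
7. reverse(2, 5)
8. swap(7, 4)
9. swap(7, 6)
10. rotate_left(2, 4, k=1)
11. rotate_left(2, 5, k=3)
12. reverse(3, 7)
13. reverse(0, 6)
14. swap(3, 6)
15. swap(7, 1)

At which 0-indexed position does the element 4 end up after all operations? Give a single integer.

After 1 (rotate_left(0, 6, k=6)): [0, 6, 3, 2, 5, 4, 1, 7]
After 2 (rotate_left(2, 5, k=1)): [0, 6, 2, 5, 4, 3, 1, 7]
After 3 (reverse(0, 5)): [3, 4, 5, 2, 6, 0, 1, 7]
After 4 (reverse(1, 7)): [3, 7, 1, 0, 6, 2, 5, 4]
After 5 (swap(3, 7)): [3, 7, 1, 4, 6, 2, 5, 0]
After 6 (swap(1, 3)): [3, 4, 1, 7, 6, 2, 5, 0]
After 7 (reverse(2, 5)): [3, 4, 2, 6, 7, 1, 5, 0]
After 8 (swap(7, 4)): [3, 4, 2, 6, 0, 1, 5, 7]
After 9 (swap(7, 6)): [3, 4, 2, 6, 0, 1, 7, 5]
After 10 (rotate_left(2, 4, k=1)): [3, 4, 6, 0, 2, 1, 7, 5]
After 11 (rotate_left(2, 5, k=3)): [3, 4, 1, 6, 0, 2, 7, 5]
After 12 (reverse(3, 7)): [3, 4, 1, 5, 7, 2, 0, 6]
After 13 (reverse(0, 6)): [0, 2, 7, 5, 1, 4, 3, 6]
After 14 (swap(3, 6)): [0, 2, 7, 3, 1, 4, 5, 6]
After 15 (swap(7, 1)): [0, 6, 7, 3, 1, 4, 5, 2]

Answer: 5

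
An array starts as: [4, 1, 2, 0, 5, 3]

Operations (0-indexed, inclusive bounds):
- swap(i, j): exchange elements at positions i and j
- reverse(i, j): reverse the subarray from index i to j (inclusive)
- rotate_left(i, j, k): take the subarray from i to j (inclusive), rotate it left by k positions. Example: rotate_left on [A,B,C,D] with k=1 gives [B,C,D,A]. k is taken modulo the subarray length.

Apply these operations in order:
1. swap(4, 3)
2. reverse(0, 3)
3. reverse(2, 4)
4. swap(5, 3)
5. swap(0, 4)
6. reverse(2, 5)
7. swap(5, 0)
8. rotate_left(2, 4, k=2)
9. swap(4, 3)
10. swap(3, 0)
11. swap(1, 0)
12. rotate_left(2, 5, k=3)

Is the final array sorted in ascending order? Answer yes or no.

After 1 (swap(4, 3)): [4, 1, 2, 5, 0, 3]
After 2 (reverse(0, 3)): [5, 2, 1, 4, 0, 3]
After 3 (reverse(2, 4)): [5, 2, 0, 4, 1, 3]
After 4 (swap(5, 3)): [5, 2, 0, 3, 1, 4]
After 5 (swap(0, 4)): [1, 2, 0, 3, 5, 4]
After 6 (reverse(2, 5)): [1, 2, 4, 5, 3, 0]
After 7 (swap(5, 0)): [0, 2, 4, 5, 3, 1]
After 8 (rotate_left(2, 4, k=2)): [0, 2, 3, 4, 5, 1]
After 9 (swap(4, 3)): [0, 2, 3, 5, 4, 1]
After 10 (swap(3, 0)): [5, 2, 3, 0, 4, 1]
After 11 (swap(1, 0)): [2, 5, 3, 0, 4, 1]
After 12 (rotate_left(2, 5, k=3)): [2, 5, 1, 3, 0, 4]

Answer: no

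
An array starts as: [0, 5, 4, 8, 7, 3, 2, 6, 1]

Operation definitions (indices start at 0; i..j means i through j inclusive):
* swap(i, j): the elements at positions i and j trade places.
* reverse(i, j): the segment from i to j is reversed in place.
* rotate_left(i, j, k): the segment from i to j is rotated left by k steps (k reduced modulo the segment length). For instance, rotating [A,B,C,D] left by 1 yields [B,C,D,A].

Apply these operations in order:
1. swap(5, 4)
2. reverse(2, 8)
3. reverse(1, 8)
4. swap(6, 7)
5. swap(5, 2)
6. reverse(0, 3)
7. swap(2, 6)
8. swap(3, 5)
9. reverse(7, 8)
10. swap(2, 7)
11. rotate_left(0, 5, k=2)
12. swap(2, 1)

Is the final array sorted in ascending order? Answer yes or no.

After 1 (swap(5, 4)): [0, 5, 4, 8, 3, 7, 2, 6, 1]
After 2 (reverse(2, 8)): [0, 5, 1, 6, 2, 7, 3, 8, 4]
After 3 (reverse(1, 8)): [0, 4, 8, 3, 7, 2, 6, 1, 5]
After 4 (swap(6, 7)): [0, 4, 8, 3, 7, 2, 1, 6, 5]
After 5 (swap(5, 2)): [0, 4, 2, 3, 7, 8, 1, 6, 5]
After 6 (reverse(0, 3)): [3, 2, 4, 0, 7, 8, 1, 6, 5]
After 7 (swap(2, 6)): [3, 2, 1, 0, 7, 8, 4, 6, 5]
After 8 (swap(3, 5)): [3, 2, 1, 8, 7, 0, 4, 6, 5]
After 9 (reverse(7, 8)): [3, 2, 1, 8, 7, 0, 4, 5, 6]
After 10 (swap(2, 7)): [3, 2, 5, 8, 7, 0, 4, 1, 6]
After 11 (rotate_left(0, 5, k=2)): [5, 8, 7, 0, 3, 2, 4, 1, 6]
After 12 (swap(2, 1)): [5, 7, 8, 0, 3, 2, 4, 1, 6]

Answer: no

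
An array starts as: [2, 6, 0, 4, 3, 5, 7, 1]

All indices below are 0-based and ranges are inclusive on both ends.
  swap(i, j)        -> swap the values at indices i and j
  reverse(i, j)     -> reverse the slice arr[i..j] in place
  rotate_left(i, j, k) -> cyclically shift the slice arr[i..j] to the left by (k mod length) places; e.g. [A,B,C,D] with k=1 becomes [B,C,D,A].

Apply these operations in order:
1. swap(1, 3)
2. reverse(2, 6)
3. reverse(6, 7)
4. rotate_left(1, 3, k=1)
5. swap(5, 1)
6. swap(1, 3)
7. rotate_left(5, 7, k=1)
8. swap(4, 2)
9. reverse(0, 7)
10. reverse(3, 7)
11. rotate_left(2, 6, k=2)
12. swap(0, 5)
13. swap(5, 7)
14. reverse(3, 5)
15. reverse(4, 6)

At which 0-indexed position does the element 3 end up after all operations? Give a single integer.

Answer: 5

Derivation:
After 1 (swap(1, 3)): [2, 4, 0, 6, 3, 5, 7, 1]
After 2 (reverse(2, 6)): [2, 4, 7, 5, 3, 6, 0, 1]
After 3 (reverse(6, 7)): [2, 4, 7, 5, 3, 6, 1, 0]
After 4 (rotate_left(1, 3, k=1)): [2, 7, 5, 4, 3, 6, 1, 0]
After 5 (swap(5, 1)): [2, 6, 5, 4, 3, 7, 1, 0]
After 6 (swap(1, 3)): [2, 4, 5, 6, 3, 7, 1, 0]
After 7 (rotate_left(5, 7, k=1)): [2, 4, 5, 6, 3, 1, 0, 7]
After 8 (swap(4, 2)): [2, 4, 3, 6, 5, 1, 0, 7]
After 9 (reverse(0, 7)): [7, 0, 1, 5, 6, 3, 4, 2]
After 10 (reverse(3, 7)): [7, 0, 1, 2, 4, 3, 6, 5]
After 11 (rotate_left(2, 6, k=2)): [7, 0, 4, 3, 6, 1, 2, 5]
After 12 (swap(0, 5)): [1, 0, 4, 3, 6, 7, 2, 5]
After 13 (swap(5, 7)): [1, 0, 4, 3, 6, 5, 2, 7]
After 14 (reverse(3, 5)): [1, 0, 4, 5, 6, 3, 2, 7]
After 15 (reverse(4, 6)): [1, 0, 4, 5, 2, 3, 6, 7]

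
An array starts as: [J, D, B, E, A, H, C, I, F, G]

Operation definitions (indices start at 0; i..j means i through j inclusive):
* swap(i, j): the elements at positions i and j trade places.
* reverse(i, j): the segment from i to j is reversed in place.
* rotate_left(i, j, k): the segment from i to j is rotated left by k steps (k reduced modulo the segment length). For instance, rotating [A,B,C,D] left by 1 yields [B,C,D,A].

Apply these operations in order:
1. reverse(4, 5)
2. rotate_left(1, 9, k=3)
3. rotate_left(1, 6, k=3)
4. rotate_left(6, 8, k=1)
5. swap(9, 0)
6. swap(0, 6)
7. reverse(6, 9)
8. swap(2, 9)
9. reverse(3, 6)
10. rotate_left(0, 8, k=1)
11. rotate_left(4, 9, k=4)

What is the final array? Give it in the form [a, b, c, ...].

After 1 (reverse(4, 5)): [J, D, B, E, H, A, C, I, F, G]
After 2 (rotate_left(1, 9, k=3)): [J, H, A, C, I, F, G, D, B, E]
After 3 (rotate_left(1, 6, k=3)): [J, I, F, G, H, A, C, D, B, E]
After 4 (rotate_left(6, 8, k=1)): [J, I, F, G, H, A, D, B, C, E]
After 5 (swap(9, 0)): [E, I, F, G, H, A, D, B, C, J]
After 6 (swap(0, 6)): [D, I, F, G, H, A, E, B, C, J]
After 7 (reverse(6, 9)): [D, I, F, G, H, A, J, C, B, E]
After 8 (swap(2, 9)): [D, I, E, G, H, A, J, C, B, F]
After 9 (reverse(3, 6)): [D, I, E, J, A, H, G, C, B, F]
After 10 (rotate_left(0, 8, k=1)): [I, E, J, A, H, G, C, B, D, F]
After 11 (rotate_left(4, 9, k=4)): [I, E, J, A, D, F, H, G, C, B]

Answer: [I, E, J, A, D, F, H, G, C, B]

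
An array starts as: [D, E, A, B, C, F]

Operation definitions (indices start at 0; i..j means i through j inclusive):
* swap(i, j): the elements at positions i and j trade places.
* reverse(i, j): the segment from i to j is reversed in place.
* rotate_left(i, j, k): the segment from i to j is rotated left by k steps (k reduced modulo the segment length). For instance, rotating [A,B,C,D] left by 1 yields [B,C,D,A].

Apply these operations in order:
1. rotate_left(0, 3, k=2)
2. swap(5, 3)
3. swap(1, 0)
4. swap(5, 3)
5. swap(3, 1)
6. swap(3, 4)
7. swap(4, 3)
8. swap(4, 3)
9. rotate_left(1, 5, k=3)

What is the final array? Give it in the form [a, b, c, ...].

After 1 (rotate_left(0, 3, k=2)): [A, B, D, E, C, F]
After 2 (swap(5, 3)): [A, B, D, F, C, E]
After 3 (swap(1, 0)): [B, A, D, F, C, E]
After 4 (swap(5, 3)): [B, A, D, E, C, F]
After 5 (swap(3, 1)): [B, E, D, A, C, F]
After 6 (swap(3, 4)): [B, E, D, C, A, F]
After 7 (swap(4, 3)): [B, E, D, A, C, F]
After 8 (swap(4, 3)): [B, E, D, C, A, F]
After 9 (rotate_left(1, 5, k=3)): [B, A, F, E, D, C]

Answer: [B, A, F, E, D, C]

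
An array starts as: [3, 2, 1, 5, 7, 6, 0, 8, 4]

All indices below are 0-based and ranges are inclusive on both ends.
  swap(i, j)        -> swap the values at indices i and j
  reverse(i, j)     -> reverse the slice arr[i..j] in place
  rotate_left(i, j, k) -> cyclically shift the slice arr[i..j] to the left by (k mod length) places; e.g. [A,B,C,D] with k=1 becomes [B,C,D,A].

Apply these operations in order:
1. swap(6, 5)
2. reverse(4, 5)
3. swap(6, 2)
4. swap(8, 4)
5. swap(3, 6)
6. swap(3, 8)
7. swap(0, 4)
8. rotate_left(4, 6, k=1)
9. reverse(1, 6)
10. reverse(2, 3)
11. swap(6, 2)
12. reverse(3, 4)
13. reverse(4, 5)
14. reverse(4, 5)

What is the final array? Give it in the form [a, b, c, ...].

After 1 (swap(6, 5)): [3, 2, 1, 5, 7, 0, 6, 8, 4]
After 2 (reverse(4, 5)): [3, 2, 1, 5, 0, 7, 6, 8, 4]
After 3 (swap(6, 2)): [3, 2, 6, 5, 0, 7, 1, 8, 4]
After 4 (swap(8, 4)): [3, 2, 6, 5, 4, 7, 1, 8, 0]
After 5 (swap(3, 6)): [3, 2, 6, 1, 4, 7, 5, 8, 0]
After 6 (swap(3, 8)): [3, 2, 6, 0, 4, 7, 5, 8, 1]
After 7 (swap(0, 4)): [4, 2, 6, 0, 3, 7, 5, 8, 1]
After 8 (rotate_left(4, 6, k=1)): [4, 2, 6, 0, 7, 5, 3, 8, 1]
After 9 (reverse(1, 6)): [4, 3, 5, 7, 0, 6, 2, 8, 1]
After 10 (reverse(2, 3)): [4, 3, 7, 5, 0, 6, 2, 8, 1]
After 11 (swap(6, 2)): [4, 3, 2, 5, 0, 6, 7, 8, 1]
After 12 (reverse(3, 4)): [4, 3, 2, 0, 5, 6, 7, 8, 1]
After 13 (reverse(4, 5)): [4, 3, 2, 0, 6, 5, 7, 8, 1]
After 14 (reverse(4, 5)): [4, 3, 2, 0, 5, 6, 7, 8, 1]

Answer: [4, 3, 2, 0, 5, 6, 7, 8, 1]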